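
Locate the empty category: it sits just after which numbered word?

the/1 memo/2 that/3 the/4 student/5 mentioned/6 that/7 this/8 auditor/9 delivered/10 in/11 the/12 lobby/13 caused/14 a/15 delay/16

10

The displaced element is "the memo" (word 2).
It is linked across 1 clause boundary (that).
It functions as the direct object of "delivered", so the gap sits immediately after word 10 ("delivered").
Base order: The student mentioned that this auditor delivered the memo in the lobby.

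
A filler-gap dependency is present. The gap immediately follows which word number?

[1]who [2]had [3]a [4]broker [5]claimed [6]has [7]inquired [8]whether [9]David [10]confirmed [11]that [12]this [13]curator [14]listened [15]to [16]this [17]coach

5

The displaced element is "who" (word 1).
It is linked across 1 clause boundary (Ø).
It functions as the subject of "inquired", so the gap sits immediately after word 5 ("claimed").
Base order: A broker had claimed that who has inquired whether David confirmed that this curator listened to this coach.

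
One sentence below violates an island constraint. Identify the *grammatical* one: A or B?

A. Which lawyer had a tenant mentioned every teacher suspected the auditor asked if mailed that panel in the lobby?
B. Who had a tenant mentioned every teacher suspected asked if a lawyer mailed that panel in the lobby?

B

In A, the wh-phrase is extracted from inside a wh-island (introduced by "if"), which blocks movement.
In B, the extraction path crosses only that-complement boundaries, which are transparent.
So B is grammatical.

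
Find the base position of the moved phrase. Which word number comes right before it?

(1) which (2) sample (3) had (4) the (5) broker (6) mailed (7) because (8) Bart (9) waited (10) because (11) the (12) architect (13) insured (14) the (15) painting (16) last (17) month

The displaced element is "which sample" (word 2).
It functions as the direct object of "mailed", so the gap sits immediately after word 6 ("mailed").
Base order: The broker had mailed which sample because Bart waited because the architect insured the painting last month.

6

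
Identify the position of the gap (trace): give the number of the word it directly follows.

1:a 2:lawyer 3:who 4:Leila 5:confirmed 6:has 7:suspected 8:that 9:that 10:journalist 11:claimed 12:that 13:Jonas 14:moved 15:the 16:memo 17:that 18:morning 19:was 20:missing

The displaced element is "a lawyer" (word 2).
It is linked across 1 clause boundary (Ø).
It functions as the subject of "suspected", so the gap sits immediately after word 5 ("confirmed").
Base order: Leila confirmed a lawyer has suspected that that journalist claimed that Jonas moved the memo that morning.

5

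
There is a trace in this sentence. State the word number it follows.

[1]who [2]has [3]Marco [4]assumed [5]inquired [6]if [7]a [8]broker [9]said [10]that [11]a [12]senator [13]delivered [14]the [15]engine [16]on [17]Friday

The displaced element is "who" (word 1).
It is linked across 1 clause boundary (Ø).
It functions as the subject of "inquired", so the gap sits immediately after word 4 ("assumed").
Base order: Marco has assumed that who inquired if a broker said that a senator delivered the engine on Friday.

4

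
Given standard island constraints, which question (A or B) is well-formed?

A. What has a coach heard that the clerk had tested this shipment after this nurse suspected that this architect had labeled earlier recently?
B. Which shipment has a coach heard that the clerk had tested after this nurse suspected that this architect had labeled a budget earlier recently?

In A, the wh-phrase is extracted from inside an adjunct island (introduced by "after"), which blocks movement.
In B, the extraction path crosses only that-complement boundaries, which are transparent.
So B is grammatical.

B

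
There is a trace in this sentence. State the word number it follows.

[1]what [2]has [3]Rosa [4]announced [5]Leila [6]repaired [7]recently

6

The displaced element is "what" (word 1).
It is linked across 1 clause boundary (Ø).
It functions as the direct object of "repaired", so the gap sits immediately after word 6 ("repaired").
Base order: Rosa has announced Leila repaired what recently.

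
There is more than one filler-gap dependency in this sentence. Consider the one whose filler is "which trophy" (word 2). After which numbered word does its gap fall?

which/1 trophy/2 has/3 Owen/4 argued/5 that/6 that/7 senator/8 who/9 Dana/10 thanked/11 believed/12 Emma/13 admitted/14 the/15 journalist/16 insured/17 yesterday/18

17

The displaced element is "which trophy" (word 2).
It is linked across 3 clause boundaries (that → Ø → Ø).
It functions as the direct object of "insured", so the gap sits immediately after word 17 ("insured").
Base order: Owen has argued that that senator who Dana thanked believed Emma admitted the journalist insured which trophy yesterday.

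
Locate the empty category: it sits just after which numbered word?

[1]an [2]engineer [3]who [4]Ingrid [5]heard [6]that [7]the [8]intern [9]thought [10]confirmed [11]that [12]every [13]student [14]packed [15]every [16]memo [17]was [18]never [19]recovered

The displaced element is "an engineer" (word 2).
It is linked across 2 clause boundaries (that → Ø).
It functions as the subject of "confirmed", so the gap sits immediately after word 9 ("thought").
Base order: Ingrid heard that the intern thought an engineer confirmed that every student packed every memo.

9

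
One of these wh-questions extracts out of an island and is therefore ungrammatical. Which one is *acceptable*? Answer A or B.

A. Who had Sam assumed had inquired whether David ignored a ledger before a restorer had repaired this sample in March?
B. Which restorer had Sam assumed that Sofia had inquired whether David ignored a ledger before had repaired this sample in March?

In B, the wh-phrase is extracted from inside a wh-island (introduced by "whether"), which blocks movement.
In A, the extraction path crosses only that-complement boundaries, which are transparent.
So A is grammatical.

A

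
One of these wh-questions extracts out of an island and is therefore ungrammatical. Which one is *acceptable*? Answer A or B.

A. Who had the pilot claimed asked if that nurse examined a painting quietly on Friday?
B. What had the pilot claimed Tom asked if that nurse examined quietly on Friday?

A

In B, the wh-phrase is extracted from inside a wh-island (introduced by "if"), which blocks movement.
In A, the extraction path crosses only that-complement boundaries, which are transparent.
So A is grammatical.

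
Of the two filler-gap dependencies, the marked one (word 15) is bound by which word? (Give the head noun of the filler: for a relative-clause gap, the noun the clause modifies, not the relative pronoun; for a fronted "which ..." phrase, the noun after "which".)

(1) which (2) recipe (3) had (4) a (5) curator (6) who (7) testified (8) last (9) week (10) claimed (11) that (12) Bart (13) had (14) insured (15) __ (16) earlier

The marked gap is the direct object of "insured".
Its filler is the fronted wh-phrase "which recipe", at word 2.
(The other dependency links word 5 to a gap after word 6.)

2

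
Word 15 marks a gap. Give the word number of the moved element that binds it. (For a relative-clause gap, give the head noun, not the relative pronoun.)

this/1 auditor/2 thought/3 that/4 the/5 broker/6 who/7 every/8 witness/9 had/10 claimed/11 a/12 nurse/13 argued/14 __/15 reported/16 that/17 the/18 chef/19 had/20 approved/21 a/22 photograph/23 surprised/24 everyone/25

The gap at 15 is the subject of "reported", inside a relative clause.
The relative pronoun is "who" (word 7); it is bound by the head noun immediately before it.
Its filler is the head noun "broker", at word 6.

6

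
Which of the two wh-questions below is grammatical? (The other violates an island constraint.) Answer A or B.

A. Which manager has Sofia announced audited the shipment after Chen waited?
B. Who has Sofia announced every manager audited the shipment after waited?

A

In B, the wh-phrase is extracted from inside an adjunct island (introduced by "after"), which blocks movement.
In A, the extraction path crosses only that-complement boundaries, which are transparent.
So A is grammatical.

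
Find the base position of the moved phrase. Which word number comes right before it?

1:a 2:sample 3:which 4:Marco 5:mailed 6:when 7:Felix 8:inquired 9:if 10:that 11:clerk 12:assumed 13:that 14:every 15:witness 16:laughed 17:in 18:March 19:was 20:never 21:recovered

The displaced element is "a sample" (word 2).
It functions as the direct object of "mailed", so the gap sits immediately after word 5 ("mailed").
Base order: Marco mailed a sample when Felix inquired if that clerk assumed that every witness laughed in March.

5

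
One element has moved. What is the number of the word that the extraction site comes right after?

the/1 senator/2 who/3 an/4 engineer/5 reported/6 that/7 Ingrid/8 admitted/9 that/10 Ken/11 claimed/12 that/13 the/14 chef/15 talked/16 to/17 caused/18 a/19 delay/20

17

The displaced element is "the senator" (word 2).
It is linked across 3 clause boundaries (that → that → that).
It functions as the object of the preposition "to" of "talked", so the gap sits immediately after word 17 ("to").
Base order: An engineer reported that Ingrid admitted that Ken claimed that the chef talked to the senator.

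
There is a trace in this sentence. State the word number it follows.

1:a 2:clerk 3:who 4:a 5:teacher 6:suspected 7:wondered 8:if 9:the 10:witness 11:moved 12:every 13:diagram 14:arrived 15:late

6

The displaced element is "a clerk" (word 2).
It is linked across 1 clause boundary (Ø).
It functions as the subject of "wondered", so the gap sits immediately after word 6 ("suspected").
Base order: A teacher suspected a clerk wondered if the witness moved every diagram.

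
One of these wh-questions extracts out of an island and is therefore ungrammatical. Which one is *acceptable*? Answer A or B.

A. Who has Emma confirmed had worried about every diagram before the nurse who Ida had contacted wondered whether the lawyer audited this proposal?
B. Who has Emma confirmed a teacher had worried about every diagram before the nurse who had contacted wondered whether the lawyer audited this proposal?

A

In B, the wh-phrase is extracted from inside an adjunct island (introduced by "before"), which blocks movement.
In A, the extraction path crosses only that-complement boundaries, which are transparent.
So A is grammatical.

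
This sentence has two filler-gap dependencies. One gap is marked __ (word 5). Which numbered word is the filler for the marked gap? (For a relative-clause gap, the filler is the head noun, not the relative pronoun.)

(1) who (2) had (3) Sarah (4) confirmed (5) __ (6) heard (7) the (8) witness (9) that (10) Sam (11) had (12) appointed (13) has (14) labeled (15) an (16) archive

The marked gap is the subject of "heard".
Its filler is the fronted wh-phrase "who", at word 1.
(The other dependency links word 8 to a gap after word 12.)

1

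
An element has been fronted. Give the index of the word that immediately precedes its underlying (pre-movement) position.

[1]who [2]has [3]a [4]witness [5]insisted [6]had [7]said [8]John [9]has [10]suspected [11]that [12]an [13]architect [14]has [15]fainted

The displaced element is "who" (word 1).
It is linked across 1 clause boundary (Ø).
It functions as the subject of "said", so the gap sits immediately after word 5 ("insisted").
Base order: A witness has insisted who had said John has suspected that an architect has fainted.

5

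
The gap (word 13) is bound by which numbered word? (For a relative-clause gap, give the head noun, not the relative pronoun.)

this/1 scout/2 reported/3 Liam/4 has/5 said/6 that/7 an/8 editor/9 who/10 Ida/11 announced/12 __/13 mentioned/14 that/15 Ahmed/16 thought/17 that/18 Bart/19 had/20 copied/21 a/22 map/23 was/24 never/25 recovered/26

9

The gap at 13 is the subject of "mentioned", inside a relative clause.
The relative pronoun is "who" (word 10); it is bound by the head noun immediately before it.
Its filler is the head noun "editor", at word 9.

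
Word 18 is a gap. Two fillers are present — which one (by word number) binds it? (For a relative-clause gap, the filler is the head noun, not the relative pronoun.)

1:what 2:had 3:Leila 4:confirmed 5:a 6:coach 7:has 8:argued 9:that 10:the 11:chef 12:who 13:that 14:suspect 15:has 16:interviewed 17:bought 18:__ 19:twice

1

The marked gap is the direct object of "bought".
Its filler is the fronted wh-phrase "what", at word 1.
(The other dependency links word 11 to a gap after word 16.)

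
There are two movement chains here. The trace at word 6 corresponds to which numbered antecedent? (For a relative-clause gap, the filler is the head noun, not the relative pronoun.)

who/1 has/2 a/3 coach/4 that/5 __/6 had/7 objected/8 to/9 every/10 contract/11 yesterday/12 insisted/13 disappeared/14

4

The marked gap is inside the relative clause, the subject of "objected".
Its filler is the head noun "coach" (via "that"), at word 4.
(The other dependency links word 1 to a gap after word 13.)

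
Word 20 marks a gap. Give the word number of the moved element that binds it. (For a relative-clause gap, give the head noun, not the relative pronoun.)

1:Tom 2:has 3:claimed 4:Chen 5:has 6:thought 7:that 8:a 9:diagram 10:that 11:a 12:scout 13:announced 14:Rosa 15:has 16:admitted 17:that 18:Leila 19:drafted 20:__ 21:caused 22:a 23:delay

The gap at 20 is the object of "drafted", inside a relative clause.
The relative pronoun is "that" (word 10); it is bound by the head noun immediately before it.
Its filler is the head noun "diagram", at word 9.

9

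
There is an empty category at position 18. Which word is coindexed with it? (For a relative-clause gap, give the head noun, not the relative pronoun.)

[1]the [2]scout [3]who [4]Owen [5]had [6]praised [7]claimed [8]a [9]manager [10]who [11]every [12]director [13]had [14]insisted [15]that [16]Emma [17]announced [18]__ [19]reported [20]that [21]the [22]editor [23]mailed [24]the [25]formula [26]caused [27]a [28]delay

The gap at 18 is the subject of "reported", inside a relative clause.
The relative pronoun is "who" (word 10); it is bound by the head noun immediately before it.
Its filler is the head noun "manager", at word 9.

9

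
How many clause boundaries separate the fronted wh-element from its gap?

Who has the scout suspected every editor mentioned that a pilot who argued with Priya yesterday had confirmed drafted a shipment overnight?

"who" is extracted from the subject of "drafted".
Boundaries crossed, outermost first: [Ø], [that], [Ø] — 3 in total.

3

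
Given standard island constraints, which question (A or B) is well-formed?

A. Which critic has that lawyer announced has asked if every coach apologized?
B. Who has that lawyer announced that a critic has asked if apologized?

A

In B, the wh-phrase is extracted from inside a wh-island (introduced by "if"), which blocks movement.
In A, the extraction path crosses only that-complement boundaries, which are transparent.
So A is grammatical.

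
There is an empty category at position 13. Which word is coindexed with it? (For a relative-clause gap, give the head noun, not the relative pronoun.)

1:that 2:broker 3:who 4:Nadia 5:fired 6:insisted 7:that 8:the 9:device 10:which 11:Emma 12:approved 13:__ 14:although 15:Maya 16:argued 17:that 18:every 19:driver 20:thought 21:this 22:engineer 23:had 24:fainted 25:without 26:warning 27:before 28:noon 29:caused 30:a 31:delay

9

The gap at 13 is the object of "approved", inside a relative clause.
The relative pronoun is "which" (word 10); it is bound by the head noun immediately before it.
Its filler is the head noun "device", at word 9.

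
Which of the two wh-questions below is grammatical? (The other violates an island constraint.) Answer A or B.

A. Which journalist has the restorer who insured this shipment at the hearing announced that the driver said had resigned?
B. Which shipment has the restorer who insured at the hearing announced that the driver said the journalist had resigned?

In B, the wh-phrase is extracted from inside a complex-NP island (relative clause) (introduced by "who"), which blocks movement.
In A, the extraction path crosses only that-complement boundaries, which are transparent.
So A is grammatical.

A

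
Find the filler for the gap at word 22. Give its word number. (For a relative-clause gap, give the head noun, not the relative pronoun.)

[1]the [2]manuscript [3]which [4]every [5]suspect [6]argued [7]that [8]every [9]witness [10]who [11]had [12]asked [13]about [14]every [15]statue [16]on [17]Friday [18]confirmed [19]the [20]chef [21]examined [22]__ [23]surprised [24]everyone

The gap at 22 is the object of "examined", inside a relative clause.
The relative pronoun is "which" (word 3); it is bound by the head noun immediately before it.
Its filler is the head noun "manuscript", at word 2.

2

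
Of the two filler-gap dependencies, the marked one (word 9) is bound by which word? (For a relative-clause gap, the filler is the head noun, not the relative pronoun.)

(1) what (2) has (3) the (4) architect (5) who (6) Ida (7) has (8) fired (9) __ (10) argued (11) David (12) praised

4

The marked gap is inside the relative clause, the direct object of "fired".
Its filler is the head noun "architect" (via "who"), at word 4.
(The other dependency links word 1 to a gap after word 12.)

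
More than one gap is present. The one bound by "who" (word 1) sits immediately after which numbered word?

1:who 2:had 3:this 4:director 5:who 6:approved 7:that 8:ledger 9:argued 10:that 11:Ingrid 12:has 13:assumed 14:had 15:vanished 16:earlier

The displaced element is "who" (word 1).
It is linked across 2 clause boundaries (that → Ø).
It functions as the subject of "vanished", so the gap sits immediately after word 13 ("assumed").
Base order: This director who approved that ledger had argued that Ingrid has assumed that who had vanished earlier.

13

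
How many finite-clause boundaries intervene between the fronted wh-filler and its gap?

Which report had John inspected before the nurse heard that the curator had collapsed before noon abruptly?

0

"which report" originates inside the matrix clause — no clause boundary is crossed.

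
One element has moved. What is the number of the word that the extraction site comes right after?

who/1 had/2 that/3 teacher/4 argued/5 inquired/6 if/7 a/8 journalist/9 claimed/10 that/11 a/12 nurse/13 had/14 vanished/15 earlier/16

The displaced element is "who" (word 1).
It is linked across 1 clause boundary (Ø).
It functions as the subject of "inquired", so the gap sits immediately after word 5 ("argued").
Base order: That teacher had argued that who inquired if a journalist claimed that a nurse had vanished earlier.

5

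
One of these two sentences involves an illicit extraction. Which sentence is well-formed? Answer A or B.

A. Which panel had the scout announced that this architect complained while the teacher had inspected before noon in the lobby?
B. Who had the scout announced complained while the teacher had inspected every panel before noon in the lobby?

In A, the wh-phrase is extracted from inside an adjunct island (introduced by "while"), which blocks movement.
In B, the extraction path crosses only that-complement boundaries, which are transparent.
So B is grammatical.

B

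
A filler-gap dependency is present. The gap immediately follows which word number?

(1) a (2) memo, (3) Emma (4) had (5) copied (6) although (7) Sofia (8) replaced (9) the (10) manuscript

5

The displaced element is "a memo" (word 2).
It functions as the direct object of "copied", so the gap sits immediately after word 5 ("copied").
Base order: Emma had copied a memo although Sofia replaced the manuscript.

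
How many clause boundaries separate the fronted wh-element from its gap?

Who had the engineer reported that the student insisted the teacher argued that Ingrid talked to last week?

3

"who" is extracted from the PP object of "talked".
Boundaries crossed, outermost first: [that], [Ø], [that] — 3 in total.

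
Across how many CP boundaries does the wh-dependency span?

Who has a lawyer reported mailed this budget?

1

"who" is extracted from the subject of "mailed".
Boundaries crossed, outermost first: [Ø] — 1 in total.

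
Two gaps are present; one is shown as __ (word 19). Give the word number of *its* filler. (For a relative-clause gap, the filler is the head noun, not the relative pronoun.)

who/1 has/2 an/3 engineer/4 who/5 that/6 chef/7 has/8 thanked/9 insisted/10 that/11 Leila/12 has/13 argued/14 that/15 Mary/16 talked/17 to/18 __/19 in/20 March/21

1

The marked gap is the object of the preposition "to" of "talked".
Its filler is the fronted wh-phrase "who", at word 1.
(The other dependency links word 4 to a gap after word 9.)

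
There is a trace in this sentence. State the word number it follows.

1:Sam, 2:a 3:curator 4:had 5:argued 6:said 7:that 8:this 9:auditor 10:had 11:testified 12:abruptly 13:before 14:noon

5

The displaced element is "Sam" (word 1).
It is linked across 1 clause boundary (Ø).
It functions as the subject of "said", so the gap sits immediately after word 5 ("argued").
Base order: A curator had argued that Sam said that this auditor had testified abruptly before noon.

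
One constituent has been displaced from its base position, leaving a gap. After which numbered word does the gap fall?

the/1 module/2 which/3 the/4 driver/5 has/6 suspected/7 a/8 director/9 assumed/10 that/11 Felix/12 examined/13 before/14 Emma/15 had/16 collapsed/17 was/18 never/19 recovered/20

The displaced element is "the module" (word 2).
It is linked across 2 clause boundaries (Ø → that).
It functions as the direct object of "examined", so the gap sits immediately after word 13 ("examined").
Base order: The driver has suspected a director assumed that Felix examined the module before Emma had collapsed.

13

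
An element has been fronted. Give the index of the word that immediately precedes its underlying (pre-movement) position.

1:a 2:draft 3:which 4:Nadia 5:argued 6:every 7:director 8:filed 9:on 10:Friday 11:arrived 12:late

The displaced element is "a draft" (word 2).
It is linked across 1 clause boundary (Ø).
It functions as the direct object of "filed", so the gap sits immediately after word 8 ("filed").
Base order: Nadia argued every director filed a draft on Friday.

8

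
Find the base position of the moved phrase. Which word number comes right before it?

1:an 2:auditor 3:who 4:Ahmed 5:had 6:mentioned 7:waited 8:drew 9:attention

6

The displaced element is "an auditor" (word 2).
It is linked across 1 clause boundary (Ø).
It functions as the subject of "waited", so the gap sits immediately after word 6 ("mentioned").
Base order: Ahmed had mentioned that an auditor waited.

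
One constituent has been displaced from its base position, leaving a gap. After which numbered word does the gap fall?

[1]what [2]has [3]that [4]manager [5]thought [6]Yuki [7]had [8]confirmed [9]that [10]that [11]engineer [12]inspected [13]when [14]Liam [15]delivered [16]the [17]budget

12

The displaced element is "what" (word 1).
It is linked across 2 clause boundaries (Ø → that).
It functions as the direct object of "inspected", so the gap sits immediately after word 12 ("inspected").
Base order: That manager has thought Yuki had confirmed that that engineer inspected what when Liam delivered the budget.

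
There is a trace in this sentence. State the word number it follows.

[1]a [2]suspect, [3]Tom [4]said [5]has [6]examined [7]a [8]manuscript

4

The displaced element is "a suspect" (word 2).
It is linked across 1 clause boundary (Ø).
It functions as the subject of "examined", so the gap sits immediately after word 4 ("said").
Base order: Tom said a suspect has examined a manuscript.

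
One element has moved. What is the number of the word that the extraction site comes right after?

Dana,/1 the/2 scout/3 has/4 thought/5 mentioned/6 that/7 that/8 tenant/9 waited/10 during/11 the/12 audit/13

The displaced element is "Dana" (word 1).
It is linked across 1 clause boundary (Ø).
It functions as the subject of "mentioned", so the gap sits immediately after word 5 ("thought").
Base order: The scout has thought that Dana mentioned that that tenant waited during the audit.

5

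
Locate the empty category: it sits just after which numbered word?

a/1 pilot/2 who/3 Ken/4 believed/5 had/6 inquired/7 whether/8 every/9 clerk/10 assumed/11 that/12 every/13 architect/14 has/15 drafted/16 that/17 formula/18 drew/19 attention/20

5

The displaced element is "a pilot" (word 2).
It is linked across 1 clause boundary (Ø).
It functions as the subject of "inquired", so the gap sits immediately after word 5 ("believed").
Base order: Ken believed a pilot had inquired whether every clerk assumed that every architect has drafted that formula.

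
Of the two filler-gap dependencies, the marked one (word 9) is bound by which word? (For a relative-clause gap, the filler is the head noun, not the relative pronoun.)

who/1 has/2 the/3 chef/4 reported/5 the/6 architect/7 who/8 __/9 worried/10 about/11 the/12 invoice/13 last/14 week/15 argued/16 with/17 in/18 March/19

7

The marked gap is inside the relative clause, the subject of "worried".
Its filler is the head noun "architect" (via "who"), at word 7.
(The other dependency links word 1 to a gap after word 17.)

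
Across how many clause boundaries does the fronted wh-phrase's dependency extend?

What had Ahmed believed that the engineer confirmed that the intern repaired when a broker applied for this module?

2

"what" is extracted from the object of "repaired".
Boundaries crossed, outermost first: [that], [that] — 2 in total.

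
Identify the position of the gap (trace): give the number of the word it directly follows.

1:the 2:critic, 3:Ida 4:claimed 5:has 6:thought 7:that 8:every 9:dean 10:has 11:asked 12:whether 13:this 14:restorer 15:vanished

4

The displaced element is "the critic" (word 2).
It is linked across 1 clause boundary (Ø).
It functions as the subject of "thought", so the gap sits immediately after word 4 ("claimed").
Base order: Ida claimed that the critic has thought that every dean has asked whether this restorer vanished.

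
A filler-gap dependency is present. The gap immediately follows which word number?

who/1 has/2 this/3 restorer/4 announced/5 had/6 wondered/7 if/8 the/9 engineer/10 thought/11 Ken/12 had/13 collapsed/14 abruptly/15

5

The displaced element is "who" (word 1).
It is linked across 1 clause boundary (Ø).
It functions as the subject of "wondered", so the gap sits immediately after word 5 ("announced").
Base order: This restorer has announced that who had wondered if the engineer thought Ken had collapsed abruptly.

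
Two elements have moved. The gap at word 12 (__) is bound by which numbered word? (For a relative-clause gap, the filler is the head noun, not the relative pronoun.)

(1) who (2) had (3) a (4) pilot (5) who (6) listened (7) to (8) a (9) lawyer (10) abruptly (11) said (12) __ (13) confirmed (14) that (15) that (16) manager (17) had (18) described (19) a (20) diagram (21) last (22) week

1

The marked gap is the subject of "confirmed".
Its filler is the fronted wh-phrase "who", at word 1.
(The other dependency links word 4 to a gap after word 5.)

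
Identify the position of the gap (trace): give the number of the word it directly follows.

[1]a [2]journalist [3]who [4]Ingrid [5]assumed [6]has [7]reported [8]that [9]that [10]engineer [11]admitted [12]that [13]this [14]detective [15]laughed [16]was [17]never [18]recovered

The displaced element is "a journalist" (word 2).
It is linked across 1 clause boundary (Ø).
It functions as the subject of "reported", so the gap sits immediately after word 5 ("assumed").
Base order: Ingrid assumed that a journalist has reported that that engineer admitted that this detective laughed.

5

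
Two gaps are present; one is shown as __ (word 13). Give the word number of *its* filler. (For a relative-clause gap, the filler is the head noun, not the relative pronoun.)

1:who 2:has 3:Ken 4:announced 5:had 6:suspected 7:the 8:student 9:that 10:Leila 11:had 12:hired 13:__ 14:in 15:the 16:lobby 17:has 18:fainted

The marked gap is inside the relative clause, the direct object of "hired".
Its filler is the head noun "student" (via "that"), at word 8.
(The other dependency links word 1 to a gap after word 4.)

8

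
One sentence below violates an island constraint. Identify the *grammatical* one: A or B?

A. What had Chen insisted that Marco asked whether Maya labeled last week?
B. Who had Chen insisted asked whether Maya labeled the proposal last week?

In A, the wh-phrase is extracted from inside a wh-island (introduced by "whether"), which blocks movement.
In B, the extraction path crosses only that-complement boundaries, which are transparent.
So B is grammatical.

B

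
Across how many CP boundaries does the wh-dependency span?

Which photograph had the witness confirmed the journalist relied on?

1

"which photograph" is extracted from the PP object of "relied".
Boundaries crossed, outermost first: [Ø] — 1 in total.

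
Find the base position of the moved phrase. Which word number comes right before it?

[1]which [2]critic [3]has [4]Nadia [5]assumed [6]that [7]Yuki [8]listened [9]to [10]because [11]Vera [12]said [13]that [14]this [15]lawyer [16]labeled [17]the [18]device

9

The displaced element is "which critic" (word 2).
It is linked across 1 clause boundary (that).
It functions as the object of the preposition "to" of "listened", so the gap sits immediately after word 9 ("to").
Base order: Nadia has assumed that Yuki listened to which critic because Vera said that this lawyer labeled the device.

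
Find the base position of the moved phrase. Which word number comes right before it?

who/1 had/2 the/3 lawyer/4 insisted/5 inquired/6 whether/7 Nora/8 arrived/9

The displaced element is "who" (word 1).
It is linked across 1 clause boundary (Ø).
It functions as the subject of "inquired", so the gap sits immediately after word 5 ("insisted").
Base order: The lawyer had insisted who inquired whether Nora arrived.

5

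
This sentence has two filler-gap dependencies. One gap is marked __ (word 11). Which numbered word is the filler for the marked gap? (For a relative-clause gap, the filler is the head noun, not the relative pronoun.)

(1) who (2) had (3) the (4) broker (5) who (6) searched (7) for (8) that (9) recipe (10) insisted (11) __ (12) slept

The marked gap is the subject of "slept".
Its filler is the fronted wh-phrase "who", at word 1.
(The other dependency links word 4 to a gap after word 5.)

1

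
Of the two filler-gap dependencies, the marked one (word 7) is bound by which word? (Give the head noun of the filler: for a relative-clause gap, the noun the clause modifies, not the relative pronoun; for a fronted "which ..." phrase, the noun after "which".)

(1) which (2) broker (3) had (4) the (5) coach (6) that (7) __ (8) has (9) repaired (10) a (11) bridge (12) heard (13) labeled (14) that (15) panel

The marked gap is inside the relative clause, the subject of "repaired".
Its filler is the head noun "coach" (via "that"), at word 5.
(The other dependency links word 2 to a gap after word 12.)

5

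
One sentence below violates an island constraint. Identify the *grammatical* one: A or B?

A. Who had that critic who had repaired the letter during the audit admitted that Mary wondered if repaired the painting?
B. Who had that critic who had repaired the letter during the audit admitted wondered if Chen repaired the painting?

B

In A, the wh-phrase is extracted from inside a wh-island (introduced by "if"), which blocks movement.
In B, the extraction path crosses only that-complement boundaries, which are transparent.
So B is grammatical.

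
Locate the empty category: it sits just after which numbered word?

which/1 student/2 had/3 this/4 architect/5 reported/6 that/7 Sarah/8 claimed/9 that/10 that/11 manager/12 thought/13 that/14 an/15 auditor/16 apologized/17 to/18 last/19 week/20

18

The displaced element is "which student" (word 2).
It is linked across 3 clause boundaries (that → that → that).
It functions as the object of the preposition "to" of "apologized", so the gap sits immediately after word 18 ("to").
Base order: This architect had reported that Sarah claimed that that manager thought that an auditor apologized to which student last week.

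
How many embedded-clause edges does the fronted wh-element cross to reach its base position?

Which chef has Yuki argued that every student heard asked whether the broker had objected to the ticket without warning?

"which chef" is extracted from the subject of "asked".
Boundaries crossed, outermost first: [that], [Ø] — 2 in total.

2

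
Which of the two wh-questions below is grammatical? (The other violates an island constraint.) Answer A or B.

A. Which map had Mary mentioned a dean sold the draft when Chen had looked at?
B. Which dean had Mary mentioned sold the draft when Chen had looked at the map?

In A, the wh-phrase is extracted from inside an adjunct island (introduced by "when"), which blocks movement.
In B, the extraction path crosses only that-complement boundaries, which are transparent.
So B is grammatical.

B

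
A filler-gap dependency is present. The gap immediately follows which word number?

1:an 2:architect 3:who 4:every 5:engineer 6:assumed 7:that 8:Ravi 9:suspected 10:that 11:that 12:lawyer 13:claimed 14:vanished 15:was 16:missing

The displaced element is "an architect" (word 2).
It is linked across 3 clause boundaries (that → that → Ø).
It functions as the subject of "vanished", so the gap sits immediately after word 13 ("claimed").
Base order: Every engineer assumed that Ravi suspected that that lawyer claimed that an architect vanished.

13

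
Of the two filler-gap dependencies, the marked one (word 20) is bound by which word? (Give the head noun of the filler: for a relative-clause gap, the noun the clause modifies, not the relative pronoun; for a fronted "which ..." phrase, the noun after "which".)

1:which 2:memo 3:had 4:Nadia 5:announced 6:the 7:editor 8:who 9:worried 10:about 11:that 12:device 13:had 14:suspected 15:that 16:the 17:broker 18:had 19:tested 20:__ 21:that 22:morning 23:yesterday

2

The marked gap is the direct object of "tested".
Its filler is the fronted wh-phrase "which memo", at word 2.
(The other dependency links word 7 to a gap after word 8.)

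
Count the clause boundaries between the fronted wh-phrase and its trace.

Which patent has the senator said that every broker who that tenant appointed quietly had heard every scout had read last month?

"which patent" is extracted from the object of "read".
Boundaries crossed, outermost first: [that], [Ø] — 2 in total.

2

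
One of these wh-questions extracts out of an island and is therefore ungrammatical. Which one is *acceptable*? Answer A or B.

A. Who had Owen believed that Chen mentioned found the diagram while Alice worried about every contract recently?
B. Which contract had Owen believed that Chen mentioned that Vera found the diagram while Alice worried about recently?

In B, the wh-phrase is extracted from inside an adjunct island (introduced by "while"), which blocks movement.
In A, the extraction path crosses only that-complement boundaries, which are transparent.
So A is grammatical.

A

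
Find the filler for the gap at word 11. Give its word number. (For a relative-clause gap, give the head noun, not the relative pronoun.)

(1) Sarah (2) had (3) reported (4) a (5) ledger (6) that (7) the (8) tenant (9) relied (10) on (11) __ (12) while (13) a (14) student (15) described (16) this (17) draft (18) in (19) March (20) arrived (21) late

The gap at 11 is the prepositional object of "relied", inside a relative clause.
The relative pronoun is "that" (word 6); it is bound by the head noun immediately before it.
Its filler is the head noun "ledger", at word 5.

5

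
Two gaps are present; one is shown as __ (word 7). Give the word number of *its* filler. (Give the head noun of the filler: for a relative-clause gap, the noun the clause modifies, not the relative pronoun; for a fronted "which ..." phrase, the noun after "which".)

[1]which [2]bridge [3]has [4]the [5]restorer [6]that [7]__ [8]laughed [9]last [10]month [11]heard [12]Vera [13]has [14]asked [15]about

5

The marked gap is inside the relative clause, the subject of "laughed".
Its filler is the head noun "restorer" (via "that"), at word 5.
(The other dependency links word 2 to a gap after word 15.)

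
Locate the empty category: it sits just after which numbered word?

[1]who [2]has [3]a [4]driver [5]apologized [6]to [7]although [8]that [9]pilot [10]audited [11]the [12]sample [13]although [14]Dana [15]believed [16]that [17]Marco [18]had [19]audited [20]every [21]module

The displaced element is "who" (word 1).
It functions as the object of the preposition "to" of "apologized", so the gap sits immediately after word 6 ("to").
Base order: A driver has apologized to who although that pilot audited the sample although Dana believed that Marco had audited every module.

6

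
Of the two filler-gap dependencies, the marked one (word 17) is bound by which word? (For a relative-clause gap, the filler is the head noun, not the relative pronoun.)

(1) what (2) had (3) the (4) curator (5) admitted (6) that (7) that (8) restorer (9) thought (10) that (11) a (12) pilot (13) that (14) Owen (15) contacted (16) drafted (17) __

1

The marked gap is the direct object of "drafted".
Its filler is the fronted wh-phrase "what", at word 1.
(The other dependency links word 12 to a gap after word 15.)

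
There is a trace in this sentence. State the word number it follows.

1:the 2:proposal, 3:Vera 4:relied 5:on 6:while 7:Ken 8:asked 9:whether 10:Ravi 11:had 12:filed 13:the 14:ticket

The displaced element is "the proposal" (word 2).
It functions as the object of the preposition "on" of "relied", so the gap sits immediately after word 5 ("on").
Base order: Vera relied on the proposal while Ken asked whether Ravi had filed the ticket.

5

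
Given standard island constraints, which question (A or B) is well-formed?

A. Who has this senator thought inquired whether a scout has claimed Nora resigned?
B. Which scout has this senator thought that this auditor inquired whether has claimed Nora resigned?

In B, the wh-phrase is extracted from inside a wh-island (introduced by "whether"), which blocks movement.
In A, the extraction path crosses only that-complement boundaries, which are transparent.
So A is grammatical.

A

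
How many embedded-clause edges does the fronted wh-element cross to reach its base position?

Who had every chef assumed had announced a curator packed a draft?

1

"who" is extracted from the subject of "announced".
Boundaries crossed, outermost first: [Ø] — 1 in total.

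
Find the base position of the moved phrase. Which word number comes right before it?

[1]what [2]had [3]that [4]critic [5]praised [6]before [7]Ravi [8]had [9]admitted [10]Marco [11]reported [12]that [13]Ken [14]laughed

5

The displaced element is "what" (word 1).
It functions as the direct object of "praised", so the gap sits immediately after word 5 ("praised").
Base order: That critic had praised what before Ravi had admitted Marco reported that Ken laughed.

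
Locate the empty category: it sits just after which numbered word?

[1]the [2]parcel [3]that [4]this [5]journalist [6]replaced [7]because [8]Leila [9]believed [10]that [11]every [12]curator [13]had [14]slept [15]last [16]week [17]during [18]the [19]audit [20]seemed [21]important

The displaced element is "the parcel" (word 2).
It functions as the direct object of "replaced", so the gap sits immediately after word 6 ("replaced").
Base order: This journalist replaced the parcel because Leila believed that every curator had slept last week during the audit.

6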